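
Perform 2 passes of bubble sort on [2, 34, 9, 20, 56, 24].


Initial: [2, 34, 9, 20, 56, 24]
Pass 1: [2, 9, 20, 34, 24, 56] (3 swaps)
Pass 2: [2, 9, 20, 24, 34, 56] (1 swaps)

After 2 passes: [2, 9, 20, 24, 34, 56]


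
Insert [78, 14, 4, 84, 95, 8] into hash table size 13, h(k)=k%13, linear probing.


Insert 78: h=0 -> slot 0
Insert 14: h=1 -> slot 1
Insert 4: h=4 -> slot 4
Insert 84: h=6 -> slot 6
Insert 95: h=4, 1 probes -> slot 5
Insert 8: h=8 -> slot 8

Table: [78, 14, None, None, 4, 95, 84, None, 8, None, None, None, None]


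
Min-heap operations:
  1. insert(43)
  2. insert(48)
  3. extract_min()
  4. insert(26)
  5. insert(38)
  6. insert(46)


insert(43) -> [43]
insert(48) -> [43, 48]
extract_min()->43, [48]
insert(26) -> [26, 48]
insert(38) -> [26, 48, 38]
insert(46) -> [26, 46, 38, 48]

Final heap: [26, 46, 38, 48]


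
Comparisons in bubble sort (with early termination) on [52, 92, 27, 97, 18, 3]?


Algorithm: bubble sort (with early termination)
Input: [52, 92, 27, 97, 18, 3]
Sorted: [3, 18, 27, 52, 92, 97]

15


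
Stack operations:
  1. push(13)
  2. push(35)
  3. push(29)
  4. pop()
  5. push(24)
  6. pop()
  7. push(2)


push(13) -> [13]
push(35) -> [13, 35]
push(29) -> [13, 35, 29]
pop()->29, [13, 35]
push(24) -> [13, 35, 24]
pop()->24, [13, 35]
push(2) -> [13, 35, 2]

Final stack: [13, 35, 2]


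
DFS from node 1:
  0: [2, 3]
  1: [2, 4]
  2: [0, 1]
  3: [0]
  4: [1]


Visit 1, push [4, 2]
Visit 2, push [0]
Visit 0, push [3]
Visit 3, push []
Visit 4, push []

DFS order: [1, 2, 0, 3, 4]


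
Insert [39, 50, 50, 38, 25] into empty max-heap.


Insert 39: [39]
Insert 50: [50, 39]
Insert 50: [50, 39, 50]
Insert 38: [50, 39, 50, 38]
Insert 25: [50, 39, 50, 38, 25]

Final heap: [50, 39, 50, 38, 25]


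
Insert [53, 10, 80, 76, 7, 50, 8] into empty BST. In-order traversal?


Insert 53: root
Insert 10: L from 53
Insert 80: R from 53
Insert 76: R from 53 -> L from 80
Insert 7: L from 53 -> L from 10
Insert 50: L from 53 -> R from 10
Insert 8: L from 53 -> L from 10 -> R from 7

In-order: [7, 8, 10, 50, 53, 76, 80]


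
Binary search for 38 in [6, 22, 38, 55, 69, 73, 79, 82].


Step 1: lo=0, hi=7, mid=3, val=55
Step 2: lo=0, hi=2, mid=1, val=22
Step 3: lo=2, hi=2, mid=2, val=38

Found at index 2


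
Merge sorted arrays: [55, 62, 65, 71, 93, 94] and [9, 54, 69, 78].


Take 9 from B
Take 54 from B
Take 55 from A
Take 62 from A
Take 65 from A
Take 69 from B
Take 71 from A
Take 78 from B

Merged: [9, 54, 55, 62, 65, 69, 71, 78, 93, 94]


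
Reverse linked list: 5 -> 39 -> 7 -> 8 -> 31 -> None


Step 1: curr=5, set curr.next=prev(None) | reversed so far: 5
Step 2: curr=39, set curr.next=prev(5) | reversed so far: 39 -> 5
Step 3: curr=7, set curr.next=prev(39) | reversed so far: 7 -> 39 -> 5
Step 4: curr=8, set curr.next=prev(7) | reversed so far: 8 -> 7 -> 39 -> 5
Step 5: curr=31, set curr.next=prev(8) | reversed so far: 31 -> 8 -> 7 -> 39 -> 5

31 -> 8 -> 7 -> 39 -> 5 -> None


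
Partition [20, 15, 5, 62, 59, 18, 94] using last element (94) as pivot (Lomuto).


Pivot: 94
  20 <= 94: advance i (no swap)
  15 <= 94: advance i (no swap)
  5 <= 94: advance i (no swap)
  62 <= 94: advance i (no swap)
  59 <= 94: advance i (no swap)
  18 <= 94: advance i (no swap)
Place pivot at 6: [20, 15, 5, 62, 59, 18, 94]

Partitioned: [20, 15, 5, 62, 59, 18, 94]


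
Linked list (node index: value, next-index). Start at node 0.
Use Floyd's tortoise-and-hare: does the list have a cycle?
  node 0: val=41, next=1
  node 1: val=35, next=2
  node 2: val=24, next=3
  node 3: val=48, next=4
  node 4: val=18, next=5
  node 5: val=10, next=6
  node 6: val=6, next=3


Floyd's tortoise (slow, +1) and hare (fast, +2):
  init: slow=0, fast=0
  step 1: slow=1, fast=2
  step 2: slow=2, fast=4
  step 3: slow=3, fast=6
  step 4: slow=4, fast=4
  slow == fast at node 4: cycle detected

Cycle: yes


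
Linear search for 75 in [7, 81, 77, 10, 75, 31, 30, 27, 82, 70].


i=0: 7!=75
i=1: 81!=75
i=2: 77!=75
i=3: 10!=75
i=4: 75==75 found!

Found at 4, 5 comps


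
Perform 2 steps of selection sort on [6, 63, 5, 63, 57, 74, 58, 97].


Initial: [6, 63, 5, 63, 57, 74, 58, 97]
Step 1: min=5 at 2
  Swap: [5, 63, 6, 63, 57, 74, 58, 97]
Step 2: min=6 at 2
  Swap: [5, 6, 63, 63, 57, 74, 58, 97]

After 2 steps: [5, 6, 63, 63, 57, 74, 58, 97]


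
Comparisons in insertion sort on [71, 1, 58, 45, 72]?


Algorithm: insertion sort
Input: [71, 1, 58, 45, 72]
Sorted: [1, 45, 58, 71, 72]

7


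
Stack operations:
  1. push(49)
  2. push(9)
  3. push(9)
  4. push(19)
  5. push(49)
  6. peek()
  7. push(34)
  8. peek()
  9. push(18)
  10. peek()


push(49) -> [49]
push(9) -> [49, 9]
push(9) -> [49, 9, 9]
push(19) -> [49, 9, 9, 19]
push(49) -> [49, 9, 9, 19, 49]
peek()->49
push(34) -> [49, 9, 9, 19, 49, 34]
peek()->34
push(18) -> [49, 9, 9, 19, 49, 34, 18]
peek()->18

Final stack: [49, 9, 9, 19, 49, 34, 18]


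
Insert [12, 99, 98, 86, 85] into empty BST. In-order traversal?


Insert 12: root
Insert 99: R from 12
Insert 98: R from 12 -> L from 99
Insert 86: R from 12 -> L from 99 -> L from 98
Insert 85: R from 12 -> L from 99 -> L from 98 -> L from 86

In-order: [12, 85, 86, 98, 99]


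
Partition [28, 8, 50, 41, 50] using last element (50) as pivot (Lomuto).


Pivot: 50
  28 <= 50: advance i (no swap)
  8 <= 50: advance i (no swap)
  50 <= 50: advance i (no swap)
  41 <= 50: advance i (no swap)
Place pivot at 4: [28, 8, 50, 41, 50]

Partitioned: [28, 8, 50, 41, 50]


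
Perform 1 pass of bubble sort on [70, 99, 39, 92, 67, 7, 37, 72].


Initial: [70, 99, 39, 92, 67, 7, 37, 72]
Pass 1: [70, 39, 92, 67, 7, 37, 72, 99] (6 swaps)

After 1 pass: [70, 39, 92, 67, 7, 37, 72, 99]


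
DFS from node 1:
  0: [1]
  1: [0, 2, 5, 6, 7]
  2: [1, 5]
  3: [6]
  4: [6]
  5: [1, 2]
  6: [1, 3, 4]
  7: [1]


Visit 1, push [7, 6, 5, 2, 0]
Visit 0, push []
Visit 2, push [5]
Visit 5, push []
Visit 6, push [4, 3]
Visit 3, push []
Visit 4, push []
Visit 7, push []

DFS order: [1, 0, 2, 5, 6, 3, 4, 7]


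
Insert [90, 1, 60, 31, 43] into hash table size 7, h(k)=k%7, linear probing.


Insert 90: h=6 -> slot 6
Insert 1: h=1 -> slot 1
Insert 60: h=4 -> slot 4
Insert 31: h=3 -> slot 3
Insert 43: h=1, 1 probes -> slot 2

Table: [None, 1, 43, 31, 60, None, 90]


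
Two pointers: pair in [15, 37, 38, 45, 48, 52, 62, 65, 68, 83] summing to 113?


lo=0(15)+hi=9(83)=98
lo=1(37)+hi=9(83)=120
lo=1(37)+hi=8(68)=105
lo=2(38)+hi=8(68)=106
lo=3(45)+hi=8(68)=113

Yes: 45+68=113


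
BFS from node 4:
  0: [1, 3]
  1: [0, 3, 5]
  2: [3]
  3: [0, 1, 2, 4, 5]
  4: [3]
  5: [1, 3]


Visit 4, enqueue [3]
Visit 3, enqueue [0, 1, 2, 5]
Visit 0, enqueue []
Visit 1, enqueue []
Visit 2, enqueue []
Visit 5, enqueue []

BFS order: [4, 3, 0, 1, 2, 5]


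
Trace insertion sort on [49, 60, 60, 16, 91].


Initial: [49, 60, 60, 16, 91]
Insert 60: [49, 60, 60, 16, 91]
Insert 60: [49, 60, 60, 16, 91]
Insert 16: [16, 49, 60, 60, 91]
Insert 91: [16, 49, 60, 60, 91]

Sorted: [16, 49, 60, 60, 91]


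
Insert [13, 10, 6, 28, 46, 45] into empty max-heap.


Insert 13: [13]
Insert 10: [13, 10]
Insert 6: [13, 10, 6]
Insert 28: [28, 13, 6, 10]
Insert 46: [46, 28, 6, 10, 13]
Insert 45: [46, 28, 45, 10, 13, 6]

Final heap: [46, 28, 45, 10, 13, 6]


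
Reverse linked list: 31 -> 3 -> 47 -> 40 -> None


Step 1: curr=31, set curr.next=prev(None) | reversed so far: 31
Step 2: curr=3, set curr.next=prev(31) | reversed so far: 3 -> 31
Step 3: curr=47, set curr.next=prev(3) | reversed so far: 47 -> 3 -> 31
Step 4: curr=40, set curr.next=prev(47) | reversed so far: 40 -> 47 -> 3 -> 31

40 -> 47 -> 3 -> 31 -> None


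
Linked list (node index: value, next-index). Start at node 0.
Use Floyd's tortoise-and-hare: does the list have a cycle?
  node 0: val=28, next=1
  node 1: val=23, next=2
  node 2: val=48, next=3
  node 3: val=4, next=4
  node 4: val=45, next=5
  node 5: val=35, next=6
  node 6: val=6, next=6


Floyd's tortoise (slow, +1) and hare (fast, +2):
  init: slow=0, fast=0
  step 1: slow=1, fast=2
  step 2: slow=2, fast=4
  step 3: slow=3, fast=6
  step 4: slow=4, fast=6
  step 5: slow=5, fast=6
  step 6: slow=6, fast=6
  slow == fast at node 6: cycle detected

Cycle: yes


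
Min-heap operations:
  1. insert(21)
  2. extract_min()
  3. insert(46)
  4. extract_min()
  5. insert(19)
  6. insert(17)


insert(21) -> [21]
extract_min()->21, []
insert(46) -> [46]
extract_min()->46, []
insert(19) -> [19]
insert(17) -> [17, 19]

Final heap: [17, 19]


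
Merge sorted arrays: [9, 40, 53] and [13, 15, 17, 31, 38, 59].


Take 9 from A
Take 13 from B
Take 15 from B
Take 17 from B
Take 31 from B
Take 38 from B
Take 40 from A
Take 53 from A

Merged: [9, 13, 15, 17, 31, 38, 40, 53, 59]


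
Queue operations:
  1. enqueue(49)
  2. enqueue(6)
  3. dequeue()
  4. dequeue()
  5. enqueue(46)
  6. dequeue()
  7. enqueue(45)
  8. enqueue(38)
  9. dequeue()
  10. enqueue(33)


enqueue(49) -> [49]
enqueue(6) -> [49, 6]
dequeue()->49, [6]
dequeue()->6, []
enqueue(46) -> [46]
dequeue()->46, []
enqueue(45) -> [45]
enqueue(38) -> [45, 38]
dequeue()->45, [38]
enqueue(33) -> [38, 33]

Final queue: [38, 33]


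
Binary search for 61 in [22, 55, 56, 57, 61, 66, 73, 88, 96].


Step 1: lo=0, hi=8, mid=4, val=61

Found at index 4


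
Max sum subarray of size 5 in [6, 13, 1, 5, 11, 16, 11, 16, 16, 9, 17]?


[0:5]: 36
[1:6]: 46
[2:7]: 44
[3:8]: 59
[4:9]: 70
[5:10]: 68
[6:11]: 69

Max: 70 at [4:9]


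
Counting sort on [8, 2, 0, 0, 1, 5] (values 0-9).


Input: [8, 2, 0, 0, 1, 5]
Counts: [2, 1, 1, 0, 0, 1, 0, 0, 1, 0]

Sorted: [0, 0, 1, 2, 5, 8]


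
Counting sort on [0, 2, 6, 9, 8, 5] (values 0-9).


Input: [0, 2, 6, 9, 8, 5]
Counts: [1, 0, 1, 0, 0, 1, 1, 0, 1, 1]

Sorted: [0, 2, 5, 6, 8, 9]


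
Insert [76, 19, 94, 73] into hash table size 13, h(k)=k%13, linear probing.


Insert 76: h=11 -> slot 11
Insert 19: h=6 -> slot 6
Insert 94: h=3 -> slot 3
Insert 73: h=8 -> slot 8

Table: [None, None, None, 94, None, None, 19, None, 73, None, None, 76, None]


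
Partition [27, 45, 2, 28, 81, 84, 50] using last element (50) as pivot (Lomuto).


Pivot: 50
  27 <= 50: advance i (no swap)
  45 <= 50: advance i (no swap)
  2 <= 50: advance i (no swap)
  28 <= 50: advance i (no swap)
Place pivot at 4: [27, 45, 2, 28, 50, 84, 81]

Partitioned: [27, 45, 2, 28, 50, 84, 81]


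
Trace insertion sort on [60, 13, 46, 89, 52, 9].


Initial: [60, 13, 46, 89, 52, 9]
Insert 13: [13, 60, 46, 89, 52, 9]
Insert 46: [13, 46, 60, 89, 52, 9]
Insert 89: [13, 46, 60, 89, 52, 9]
Insert 52: [13, 46, 52, 60, 89, 9]
Insert 9: [9, 13, 46, 52, 60, 89]

Sorted: [9, 13, 46, 52, 60, 89]


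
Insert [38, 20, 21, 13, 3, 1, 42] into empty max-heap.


Insert 38: [38]
Insert 20: [38, 20]
Insert 21: [38, 20, 21]
Insert 13: [38, 20, 21, 13]
Insert 3: [38, 20, 21, 13, 3]
Insert 1: [38, 20, 21, 13, 3, 1]
Insert 42: [42, 20, 38, 13, 3, 1, 21]

Final heap: [42, 20, 38, 13, 3, 1, 21]


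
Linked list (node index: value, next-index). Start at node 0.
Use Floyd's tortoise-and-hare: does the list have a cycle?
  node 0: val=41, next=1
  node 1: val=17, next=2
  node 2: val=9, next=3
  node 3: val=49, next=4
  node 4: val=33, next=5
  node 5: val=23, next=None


Floyd's tortoise (slow, +1) and hare (fast, +2):
  init: slow=0, fast=0
  step 1: slow=1, fast=2
  step 2: slow=2, fast=4
  step 3: fast 4->5->None, no cycle

Cycle: no


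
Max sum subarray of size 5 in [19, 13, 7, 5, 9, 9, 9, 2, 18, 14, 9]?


[0:5]: 53
[1:6]: 43
[2:7]: 39
[3:8]: 34
[4:9]: 47
[5:10]: 52
[6:11]: 52

Max: 53 at [0:5]


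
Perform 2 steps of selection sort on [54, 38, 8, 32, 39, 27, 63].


Initial: [54, 38, 8, 32, 39, 27, 63]
Step 1: min=8 at 2
  Swap: [8, 38, 54, 32, 39, 27, 63]
Step 2: min=27 at 5
  Swap: [8, 27, 54, 32, 39, 38, 63]

After 2 steps: [8, 27, 54, 32, 39, 38, 63]


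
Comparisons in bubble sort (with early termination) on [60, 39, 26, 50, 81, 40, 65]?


Algorithm: bubble sort (with early termination)
Input: [60, 39, 26, 50, 81, 40, 65]
Sorted: [26, 39, 40, 50, 60, 65, 81]

18


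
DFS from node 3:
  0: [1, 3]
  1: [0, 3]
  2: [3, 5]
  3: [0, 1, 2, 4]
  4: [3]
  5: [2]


Visit 3, push [4, 2, 1, 0]
Visit 0, push [1]
Visit 1, push []
Visit 2, push [5]
Visit 5, push []
Visit 4, push []

DFS order: [3, 0, 1, 2, 5, 4]


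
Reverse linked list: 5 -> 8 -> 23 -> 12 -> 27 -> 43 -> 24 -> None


Step 1: curr=5, set curr.next=prev(None) | reversed so far: 5
Step 2: curr=8, set curr.next=prev(5) | reversed so far: 8 -> 5
Step 3: curr=23, set curr.next=prev(8) | reversed so far: 23 -> 8 -> 5
Step 4: curr=12, set curr.next=prev(23) | reversed so far: 12 -> 23 -> 8 -> 5
Step 5: curr=27, set curr.next=prev(12) | reversed so far: 27 -> 12 -> 23 -> 8 -> 5
Step 6: curr=43, set curr.next=prev(27) | reversed so far: 43 -> 27 -> 12 -> 23 -> 8 -> 5
Step 7: curr=24, set curr.next=prev(43) | reversed so far: 24 -> 43 -> 27 -> 12 -> 23 -> 8 -> 5

24 -> 43 -> 27 -> 12 -> 23 -> 8 -> 5 -> None


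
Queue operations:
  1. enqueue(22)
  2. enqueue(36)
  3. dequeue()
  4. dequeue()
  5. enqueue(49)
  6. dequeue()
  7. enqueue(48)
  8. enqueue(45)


enqueue(22) -> [22]
enqueue(36) -> [22, 36]
dequeue()->22, [36]
dequeue()->36, []
enqueue(49) -> [49]
dequeue()->49, []
enqueue(48) -> [48]
enqueue(45) -> [48, 45]

Final queue: [48, 45]


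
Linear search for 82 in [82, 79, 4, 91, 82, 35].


i=0: 82==82 found!

Found at 0, 1 comps


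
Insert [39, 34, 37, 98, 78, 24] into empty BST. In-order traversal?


Insert 39: root
Insert 34: L from 39
Insert 37: L from 39 -> R from 34
Insert 98: R from 39
Insert 78: R from 39 -> L from 98
Insert 24: L from 39 -> L from 34

In-order: [24, 34, 37, 39, 78, 98]


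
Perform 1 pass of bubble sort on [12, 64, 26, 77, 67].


Initial: [12, 64, 26, 77, 67]
Pass 1: [12, 26, 64, 67, 77] (2 swaps)

After 1 pass: [12, 26, 64, 67, 77]


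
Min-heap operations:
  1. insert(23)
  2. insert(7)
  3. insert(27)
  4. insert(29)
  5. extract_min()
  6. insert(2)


insert(23) -> [23]
insert(7) -> [7, 23]
insert(27) -> [7, 23, 27]
insert(29) -> [7, 23, 27, 29]
extract_min()->7, [23, 29, 27]
insert(2) -> [2, 23, 27, 29]

Final heap: [2, 23, 27, 29]


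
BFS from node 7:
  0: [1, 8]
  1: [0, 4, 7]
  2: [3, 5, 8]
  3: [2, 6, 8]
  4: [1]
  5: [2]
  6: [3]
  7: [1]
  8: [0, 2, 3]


Visit 7, enqueue [1]
Visit 1, enqueue [0, 4]
Visit 0, enqueue [8]
Visit 4, enqueue []
Visit 8, enqueue [2, 3]
Visit 2, enqueue [5]
Visit 3, enqueue [6]
Visit 5, enqueue []
Visit 6, enqueue []

BFS order: [7, 1, 0, 4, 8, 2, 3, 5, 6]


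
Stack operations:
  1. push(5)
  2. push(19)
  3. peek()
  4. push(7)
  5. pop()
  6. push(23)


push(5) -> [5]
push(19) -> [5, 19]
peek()->19
push(7) -> [5, 19, 7]
pop()->7, [5, 19]
push(23) -> [5, 19, 23]

Final stack: [5, 19, 23]


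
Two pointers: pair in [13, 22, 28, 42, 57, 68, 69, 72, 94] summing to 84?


lo=0(13)+hi=8(94)=107
lo=0(13)+hi=7(72)=85
lo=0(13)+hi=6(69)=82
lo=1(22)+hi=6(69)=91
lo=1(22)+hi=5(68)=90
lo=1(22)+hi=4(57)=79
lo=2(28)+hi=4(57)=85
lo=2(28)+hi=3(42)=70

No pair found


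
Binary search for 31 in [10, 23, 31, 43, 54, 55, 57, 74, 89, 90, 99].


Step 1: lo=0, hi=10, mid=5, val=55
Step 2: lo=0, hi=4, mid=2, val=31

Found at index 2


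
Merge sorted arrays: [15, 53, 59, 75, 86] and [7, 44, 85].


Take 7 from B
Take 15 from A
Take 44 from B
Take 53 from A
Take 59 from A
Take 75 from A
Take 85 from B

Merged: [7, 15, 44, 53, 59, 75, 85, 86]


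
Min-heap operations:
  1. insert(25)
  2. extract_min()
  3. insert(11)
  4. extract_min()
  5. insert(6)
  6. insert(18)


insert(25) -> [25]
extract_min()->25, []
insert(11) -> [11]
extract_min()->11, []
insert(6) -> [6]
insert(18) -> [6, 18]

Final heap: [6, 18]


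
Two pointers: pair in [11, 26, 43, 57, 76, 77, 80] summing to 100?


lo=0(11)+hi=6(80)=91
lo=1(26)+hi=6(80)=106
lo=1(26)+hi=5(77)=103
lo=1(26)+hi=4(76)=102
lo=1(26)+hi=3(57)=83
lo=2(43)+hi=3(57)=100

Yes: 43+57=100


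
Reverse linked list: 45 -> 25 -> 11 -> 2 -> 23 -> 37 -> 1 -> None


Step 1: curr=45, set curr.next=prev(None) | reversed so far: 45
Step 2: curr=25, set curr.next=prev(45) | reversed so far: 25 -> 45
Step 3: curr=11, set curr.next=prev(25) | reversed so far: 11 -> 25 -> 45
Step 4: curr=2, set curr.next=prev(11) | reversed so far: 2 -> 11 -> 25 -> 45
Step 5: curr=23, set curr.next=prev(2) | reversed so far: 23 -> 2 -> 11 -> 25 -> 45
Step 6: curr=37, set curr.next=prev(23) | reversed so far: 37 -> 23 -> 2 -> 11 -> 25 -> 45
Step 7: curr=1, set curr.next=prev(37) | reversed so far: 1 -> 37 -> 23 -> 2 -> 11 -> 25 -> 45

1 -> 37 -> 23 -> 2 -> 11 -> 25 -> 45 -> None


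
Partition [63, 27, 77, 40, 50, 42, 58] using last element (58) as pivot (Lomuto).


Pivot: 58
  27 <= 58: swap -> [27, 63, 77, 40, 50, 42, 58]
  40 <= 58: swap -> [27, 40, 77, 63, 50, 42, 58]
  50 <= 58: swap -> [27, 40, 50, 63, 77, 42, 58]
  42 <= 58: swap -> [27, 40, 50, 42, 77, 63, 58]
Place pivot at 4: [27, 40, 50, 42, 58, 63, 77]

Partitioned: [27, 40, 50, 42, 58, 63, 77]


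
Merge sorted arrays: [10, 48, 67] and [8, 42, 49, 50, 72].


Take 8 from B
Take 10 from A
Take 42 from B
Take 48 from A
Take 49 from B
Take 50 from B
Take 67 from A

Merged: [8, 10, 42, 48, 49, 50, 67, 72]


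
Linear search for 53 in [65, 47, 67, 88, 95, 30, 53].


i=0: 65!=53
i=1: 47!=53
i=2: 67!=53
i=3: 88!=53
i=4: 95!=53
i=5: 30!=53
i=6: 53==53 found!

Found at 6, 7 comps


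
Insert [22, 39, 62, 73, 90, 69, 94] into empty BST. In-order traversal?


Insert 22: root
Insert 39: R from 22
Insert 62: R from 22 -> R from 39
Insert 73: R from 22 -> R from 39 -> R from 62
Insert 90: R from 22 -> R from 39 -> R from 62 -> R from 73
Insert 69: R from 22 -> R from 39 -> R from 62 -> L from 73
Insert 94: R from 22 -> R from 39 -> R from 62 -> R from 73 -> R from 90

In-order: [22, 39, 62, 69, 73, 90, 94]


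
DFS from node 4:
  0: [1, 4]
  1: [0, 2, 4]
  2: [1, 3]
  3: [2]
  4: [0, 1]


Visit 4, push [1, 0]
Visit 0, push [1]
Visit 1, push [2]
Visit 2, push [3]
Visit 3, push []

DFS order: [4, 0, 1, 2, 3]


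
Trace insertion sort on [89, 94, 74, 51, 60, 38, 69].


Initial: [89, 94, 74, 51, 60, 38, 69]
Insert 94: [89, 94, 74, 51, 60, 38, 69]
Insert 74: [74, 89, 94, 51, 60, 38, 69]
Insert 51: [51, 74, 89, 94, 60, 38, 69]
Insert 60: [51, 60, 74, 89, 94, 38, 69]
Insert 38: [38, 51, 60, 74, 89, 94, 69]
Insert 69: [38, 51, 60, 69, 74, 89, 94]

Sorted: [38, 51, 60, 69, 74, 89, 94]


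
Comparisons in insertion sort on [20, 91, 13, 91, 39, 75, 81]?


Algorithm: insertion sort
Input: [20, 91, 13, 91, 39, 75, 81]
Sorted: [13, 20, 39, 75, 81, 91, 91]

13


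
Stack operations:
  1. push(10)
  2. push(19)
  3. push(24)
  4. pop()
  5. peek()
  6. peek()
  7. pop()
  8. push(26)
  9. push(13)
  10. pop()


push(10) -> [10]
push(19) -> [10, 19]
push(24) -> [10, 19, 24]
pop()->24, [10, 19]
peek()->19
peek()->19
pop()->19, [10]
push(26) -> [10, 26]
push(13) -> [10, 26, 13]
pop()->13, [10, 26]

Final stack: [10, 26]


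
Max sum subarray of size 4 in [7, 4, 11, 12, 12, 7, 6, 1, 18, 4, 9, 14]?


[0:4]: 34
[1:5]: 39
[2:6]: 42
[3:7]: 37
[4:8]: 26
[5:9]: 32
[6:10]: 29
[7:11]: 32
[8:12]: 45

Max: 45 at [8:12]


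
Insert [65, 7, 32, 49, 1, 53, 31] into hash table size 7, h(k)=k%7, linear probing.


Insert 65: h=2 -> slot 2
Insert 7: h=0 -> slot 0
Insert 32: h=4 -> slot 4
Insert 49: h=0, 1 probes -> slot 1
Insert 1: h=1, 2 probes -> slot 3
Insert 53: h=4, 1 probes -> slot 5
Insert 31: h=3, 3 probes -> slot 6

Table: [7, 49, 65, 1, 32, 53, 31]


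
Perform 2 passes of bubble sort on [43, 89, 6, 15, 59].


Initial: [43, 89, 6, 15, 59]
Pass 1: [43, 6, 15, 59, 89] (3 swaps)
Pass 2: [6, 15, 43, 59, 89] (2 swaps)

After 2 passes: [6, 15, 43, 59, 89]


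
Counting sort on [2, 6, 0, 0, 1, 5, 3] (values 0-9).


Input: [2, 6, 0, 0, 1, 5, 3]
Counts: [2, 1, 1, 1, 0, 1, 1, 0, 0, 0]

Sorted: [0, 0, 1, 2, 3, 5, 6]


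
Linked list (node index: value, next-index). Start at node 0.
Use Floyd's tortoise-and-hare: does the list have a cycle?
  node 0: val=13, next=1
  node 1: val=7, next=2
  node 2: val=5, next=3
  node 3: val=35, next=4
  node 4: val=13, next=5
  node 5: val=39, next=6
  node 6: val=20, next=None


Floyd's tortoise (slow, +1) and hare (fast, +2):
  init: slow=0, fast=0
  step 1: slow=1, fast=2
  step 2: slow=2, fast=4
  step 3: slow=3, fast=6
  step 4: fast -> None, no cycle

Cycle: no


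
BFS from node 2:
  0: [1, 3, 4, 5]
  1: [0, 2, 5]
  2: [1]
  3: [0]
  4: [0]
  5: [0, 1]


Visit 2, enqueue [1]
Visit 1, enqueue [0, 5]
Visit 0, enqueue [3, 4]
Visit 5, enqueue []
Visit 3, enqueue []
Visit 4, enqueue []

BFS order: [2, 1, 0, 5, 3, 4]


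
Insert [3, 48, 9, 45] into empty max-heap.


Insert 3: [3]
Insert 48: [48, 3]
Insert 9: [48, 3, 9]
Insert 45: [48, 45, 9, 3]

Final heap: [48, 45, 9, 3]


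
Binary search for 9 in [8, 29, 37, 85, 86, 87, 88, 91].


Step 1: lo=0, hi=7, mid=3, val=85
Step 2: lo=0, hi=2, mid=1, val=29
Step 3: lo=0, hi=0, mid=0, val=8

Not found


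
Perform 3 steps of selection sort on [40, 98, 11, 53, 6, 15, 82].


Initial: [40, 98, 11, 53, 6, 15, 82]
Step 1: min=6 at 4
  Swap: [6, 98, 11, 53, 40, 15, 82]
Step 2: min=11 at 2
  Swap: [6, 11, 98, 53, 40, 15, 82]
Step 3: min=15 at 5
  Swap: [6, 11, 15, 53, 40, 98, 82]

After 3 steps: [6, 11, 15, 53, 40, 98, 82]


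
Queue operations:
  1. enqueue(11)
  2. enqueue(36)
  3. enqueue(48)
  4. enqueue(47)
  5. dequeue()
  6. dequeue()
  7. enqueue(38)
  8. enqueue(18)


enqueue(11) -> [11]
enqueue(36) -> [11, 36]
enqueue(48) -> [11, 36, 48]
enqueue(47) -> [11, 36, 48, 47]
dequeue()->11, [36, 48, 47]
dequeue()->36, [48, 47]
enqueue(38) -> [48, 47, 38]
enqueue(18) -> [48, 47, 38, 18]

Final queue: [48, 47, 38, 18]


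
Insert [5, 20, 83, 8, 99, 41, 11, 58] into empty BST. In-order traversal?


Insert 5: root
Insert 20: R from 5
Insert 83: R from 5 -> R from 20
Insert 8: R from 5 -> L from 20
Insert 99: R from 5 -> R from 20 -> R from 83
Insert 41: R from 5 -> R from 20 -> L from 83
Insert 11: R from 5 -> L from 20 -> R from 8
Insert 58: R from 5 -> R from 20 -> L from 83 -> R from 41

In-order: [5, 8, 11, 20, 41, 58, 83, 99]


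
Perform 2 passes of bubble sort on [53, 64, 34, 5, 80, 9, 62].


Initial: [53, 64, 34, 5, 80, 9, 62]
Pass 1: [53, 34, 5, 64, 9, 62, 80] (4 swaps)
Pass 2: [34, 5, 53, 9, 62, 64, 80] (4 swaps)

After 2 passes: [34, 5, 53, 9, 62, 64, 80]


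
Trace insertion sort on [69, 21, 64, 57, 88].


Initial: [69, 21, 64, 57, 88]
Insert 21: [21, 69, 64, 57, 88]
Insert 64: [21, 64, 69, 57, 88]
Insert 57: [21, 57, 64, 69, 88]
Insert 88: [21, 57, 64, 69, 88]

Sorted: [21, 57, 64, 69, 88]


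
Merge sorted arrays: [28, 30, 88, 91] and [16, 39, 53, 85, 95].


Take 16 from B
Take 28 from A
Take 30 from A
Take 39 from B
Take 53 from B
Take 85 from B
Take 88 from A
Take 91 from A

Merged: [16, 28, 30, 39, 53, 85, 88, 91, 95]


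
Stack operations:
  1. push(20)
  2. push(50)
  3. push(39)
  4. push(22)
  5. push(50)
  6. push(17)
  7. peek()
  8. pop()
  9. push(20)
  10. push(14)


push(20) -> [20]
push(50) -> [20, 50]
push(39) -> [20, 50, 39]
push(22) -> [20, 50, 39, 22]
push(50) -> [20, 50, 39, 22, 50]
push(17) -> [20, 50, 39, 22, 50, 17]
peek()->17
pop()->17, [20, 50, 39, 22, 50]
push(20) -> [20, 50, 39, 22, 50, 20]
push(14) -> [20, 50, 39, 22, 50, 20, 14]

Final stack: [20, 50, 39, 22, 50, 20, 14]


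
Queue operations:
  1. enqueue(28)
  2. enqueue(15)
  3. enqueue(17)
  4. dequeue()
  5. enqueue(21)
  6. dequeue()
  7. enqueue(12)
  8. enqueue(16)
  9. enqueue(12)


enqueue(28) -> [28]
enqueue(15) -> [28, 15]
enqueue(17) -> [28, 15, 17]
dequeue()->28, [15, 17]
enqueue(21) -> [15, 17, 21]
dequeue()->15, [17, 21]
enqueue(12) -> [17, 21, 12]
enqueue(16) -> [17, 21, 12, 16]
enqueue(12) -> [17, 21, 12, 16, 12]

Final queue: [17, 21, 12, 16, 12]


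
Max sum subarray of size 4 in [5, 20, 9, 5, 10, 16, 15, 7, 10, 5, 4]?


[0:4]: 39
[1:5]: 44
[2:6]: 40
[3:7]: 46
[4:8]: 48
[5:9]: 48
[6:10]: 37
[7:11]: 26

Max: 48 at [4:8]


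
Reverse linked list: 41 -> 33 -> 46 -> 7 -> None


Step 1: curr=41, set curr.next=prev(None) | reversed so far: 41
Step 2: curr=33, set curr.next=prev(41) | reversed so far: 33 -> 41
Step 3: curr=46, set curr.next=prev(33) | reversed so far: 46 -> 33 -> 41
Step 4: curr=7, set curr.next=prev(46) | reversed so far: 7 -> 46 -> 33 -> 41

7 -> 46 -> 33 -> 41 -> None


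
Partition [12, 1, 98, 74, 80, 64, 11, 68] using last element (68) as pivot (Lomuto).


Pivot: 68
  12 <= 68: advance i (no swap)
  1 <= 68: advance i (no swap)
  64 <= 68: swap -> [12, 1, 64, 74, 80, 98, 11, 68]
  11 <= 68: swap -> [12, 1, 64, 11, 80, 98, 74, 68]
Place pivot at 4: [12, 1, 64, 11, 68, 98, 74, 80]

Partitioned: [12, 1, 64, 11, 68, 98, 74, 80]


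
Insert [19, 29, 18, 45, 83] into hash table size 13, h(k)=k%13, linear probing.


Insert 19: h=6 -> slot 6
Insert 29: h=3 -> slot 3
Insert 18: h=5 -> slot 5
Insert 45: h=6, 1 probes -> slot 7
Insert 83: h=5, 3 probes -> slot 8

Table: [None, None, None, 29, None, 18, 19, 45, 83, None, None, None, None]


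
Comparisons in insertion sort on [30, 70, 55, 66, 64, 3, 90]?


Algorithm: insertion sort
Input: [30, 70, 55, 66, 64, 3, 90]
Sorted: [3, 30, 55, 64, 66, 70, 90]

14


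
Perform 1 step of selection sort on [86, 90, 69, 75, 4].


Initial: [86, 90, 69, 75, 4]
Step 1: min=4 at 4
  Swap: [4, 90, 69, 75, 86]

After 1 step: [4, 90, 69, 75, 86]


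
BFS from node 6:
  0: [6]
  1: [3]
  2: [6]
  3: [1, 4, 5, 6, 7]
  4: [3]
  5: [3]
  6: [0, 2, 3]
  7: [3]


Visit 6, enqueue [0, 2, 3]
Visit 0, enqueue []
Visit 2, enqueue []
Visit 3, enqueue [1, 4, 5, 7]
Visit 1, enqueue []
Visit 4, enqueue []
Visit 5, enqueue []
Visit 7, enqueue []

BFS order: [6, 0, 2, 3, 1, 4, 5, 7]


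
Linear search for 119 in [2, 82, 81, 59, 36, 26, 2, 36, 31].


i=0: 2!=119
i=1: 82!=119
i=2: 81!=119
i=3: 59!=119
i=4: 36!=119
i=5: 26!=119
i=6: 2!=119
i=7: 36!=119
i=8: 31!=119

Not found, 9 comps


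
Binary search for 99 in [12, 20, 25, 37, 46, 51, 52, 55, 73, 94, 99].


Step 1: lo=0, hi=10, mid=5, val=51
Step 2: lo=6, hi=10, mid=8, val=73
Step 3: lo=9, hi=10, mid=9, val=94
Step 4: lo=10, hi=10, mid=10, val=99

Found at index 10


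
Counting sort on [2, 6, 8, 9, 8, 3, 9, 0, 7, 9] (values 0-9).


Input: [2, 6, 8, 9, 8, 3, 9, 0, 7, 9]
Counts: [1, 0, 1, 1, 0, 0, 1, 1, 2, 3]

Sorted: [0, 2, 3, 6, 7, 8, 8, 9, 9, 9]


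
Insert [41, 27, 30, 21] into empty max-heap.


Insert 41: [41]
Insert 27: [41, 27]
Insert 30: [41, 27, 30]
Insert 21: [41, 27, 30, 21]

Final heap: [41, 27, 30, 21]


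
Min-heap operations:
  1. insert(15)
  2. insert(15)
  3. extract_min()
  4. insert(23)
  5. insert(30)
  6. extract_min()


insert(15) -> [15]
insert(15) -> [15, 15]
extract_min()->15, [15]
insert(23) -> [15, 23]
insert(30) -> [15, 23, 30]
extract_min()->15, [23, 30]

Final heap: [23, 30]


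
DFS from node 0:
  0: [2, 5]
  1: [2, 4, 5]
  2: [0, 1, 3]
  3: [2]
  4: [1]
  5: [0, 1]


Visit 0, push [5, 2]
Visit 2, push [3, 1]
Visit 1, push [5, 4]
Visit 4, push []
Visit 5, push []
Visit 3, push []

DFS order: [0, 2, 1, 4, 5, 3]


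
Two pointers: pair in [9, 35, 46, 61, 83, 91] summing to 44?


lo=0(9)+hi=5(91)=100
lo=0(9)+hi=4(83)=92
lo=0(9)+hi=3(61)=70
lo=0(9)+hi=2(46)=55
lo=0(9)+hi=1(35)=44

Yes: 9+35=44


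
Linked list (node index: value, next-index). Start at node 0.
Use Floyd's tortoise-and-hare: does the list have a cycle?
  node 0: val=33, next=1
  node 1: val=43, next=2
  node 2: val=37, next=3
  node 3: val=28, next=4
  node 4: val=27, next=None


Floyd's tortoise (slow, +1) and hare (fast, +2):
  init: slow=0, fast=0
  step 1: slow=1, fast=2
  step 2: slow=2, fast=4
  step 3: fast -> None, no cycle

Cycle: no


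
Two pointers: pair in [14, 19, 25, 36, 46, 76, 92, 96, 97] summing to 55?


lo=0(14)+hi=8(97)=111
lo=0(14)+hi=7(96)=110
lo=0(14)+hi=6(92)=106
lo=0(14)+hi=5(76)=90
lo=0(14)+hi=4(46)=60
lo=0(14)+hi=3(36)=50
lo=1(19)+hi=3(36)=55

Yes: 19+36=55


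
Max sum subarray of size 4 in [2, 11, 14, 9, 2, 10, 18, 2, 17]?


[0:4]: 36
[1:5]: 36
[2:6]: 35
[3:7]: 39
[4:8]: 32
[5:9]: 47

Max: 47 at [5:9]


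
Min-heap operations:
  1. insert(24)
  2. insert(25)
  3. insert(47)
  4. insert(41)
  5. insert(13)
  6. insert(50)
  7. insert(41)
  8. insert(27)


insert(24) -> [24]
insert(25) -> [24, 25]
insert(47) -> [24, 25, 47]
insert(41) -> [24, 25, 47, 41]
insert(13) -> [13, 24, 47, 41, 25]
insert(50) -> [13, 24, 47, 41, 25, 50]
insert(41) -> [13, 24, 41, 41, 25, 50, 47]
insert(27) -> [13, 24, 41, 27, 25, 50, 47, 41]

Final heap: [13, 24, 41, 27, 25, 50, 47, 41]


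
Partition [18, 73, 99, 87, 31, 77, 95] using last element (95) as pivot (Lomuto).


Pivot: 95
  18 <= 95: advance i (no swap)
  73 <= 95: advance i (no swap)
  87 <= 95: swap -> [18, 73, 87, 99, 31, 77, 95]
  31 <= 95: swap -> [18, 73, 87, 31, 99, 77, 95]
  77 <= 95: swap -> [18, 73, 87, 31, 77, 99, 95]
Place pivot at 5: [18, 73, 87, 31, 77, 95, 99]

Partitioned: [18, 73, 87, 31, 77, 95, 99]


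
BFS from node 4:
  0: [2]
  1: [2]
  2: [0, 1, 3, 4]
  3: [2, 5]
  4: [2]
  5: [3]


Visit 4, enqueue [2]
Visit 2, enqueue [0, 1, 3]
Visit 0, enqueue []
Visit 1, enqueue []
Visit 3, enqueue [5]
Visit 5, enqueue []

BFS order: [4, 2, 0, 1, 3, 5]


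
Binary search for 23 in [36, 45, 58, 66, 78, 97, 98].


Step 1: lo=0, hi=6, mid=3, val=66
Step 2: lo=0, hi=2, mid=1, val=45
Step 3: lo=0, hi=0, mid=0, val=36

Not found


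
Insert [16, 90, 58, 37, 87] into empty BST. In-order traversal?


Insert 16: root
Insert 90: R from 16
Insert 58: R from 16 -> L from 90
Insert 37: R from 16 -> L from 90 -> L from 58
Insert 87: R from 16 -> L from 90 -> R from 58

In-order: [16, 37, 58, 87, 90]


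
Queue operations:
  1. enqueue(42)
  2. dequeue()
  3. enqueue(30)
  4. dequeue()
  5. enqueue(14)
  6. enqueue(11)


enqueue(42) -> [42]
dequeue()->42, []
enqueue(30) -> [30]
dequeue()->30, []
enqueue(14) -> [14]
enqueue(11) -> [14, 11]

Final queue: [14, 11]


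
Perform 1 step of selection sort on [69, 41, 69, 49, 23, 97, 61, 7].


Initial: [69, 41, 69, 49, 23, 97, 61, 7]
Step 1: min=7 at 7
  Swap: [7, 41, 69, 49, 23, 97, 61, 69]

After 1 step: [7, 41, 69, 49, 23, 97, 61, 69]


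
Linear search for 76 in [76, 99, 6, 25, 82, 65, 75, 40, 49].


i=0: 76==76 found!

Found at 0, 1 comps


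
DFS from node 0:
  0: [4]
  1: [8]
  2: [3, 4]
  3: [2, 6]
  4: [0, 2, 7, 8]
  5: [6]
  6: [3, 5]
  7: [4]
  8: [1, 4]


Visit 0, push [4]
Visit 4, push [8, 7, 2]
Visit 2, push [3]
Visit 3, push [6]
Visit 6, push [5]
Visit 5, push []
Visit 7, push []
Visit 8, push [1]
Visit 1, push []

DFS order: [0, 4, 2, 3, 6, 5, 7, 8, 1]


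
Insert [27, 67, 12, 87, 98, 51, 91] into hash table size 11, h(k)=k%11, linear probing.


Insert 27: h=5 -> slot 5
Insert 67: h=1 -> slot 1
Insert 12: h=1, 1 probes -> slot 2
Insert 87: h=10 -> slot 10
Insert 98: h=10, 1 probes -> slot 0
Insert 51: h=7 -> slot 7
Insert 91: h=3 -> slot 3

Table: [98, 67, 12, 91, None, 27, None, 51, None, None, 87]


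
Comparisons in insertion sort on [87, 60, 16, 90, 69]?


Algorithm: insertion sort
Input: [87, 60, 16, 90, 69]
Sorted: [16, 60, 69, 87, 90]

7


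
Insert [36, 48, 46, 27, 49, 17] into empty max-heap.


Insert 36: [36]
Insert 48: [48, 36]
Insert 46: [48, 36, 46]
Insert 27: [48, 36, 46, 27]
Insert 49: [49, 48, 46, 27, 36]
Insert 17: [49, 48, 46, 27, 36, 17]

Final heap: [49, 48, 46, 27, 36, 17]


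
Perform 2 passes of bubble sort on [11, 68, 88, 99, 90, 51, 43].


Initial: [11, 68, 88, 99, 90, 51, 43]
Pass 1: [11, 68, 88, 90, 51, 43, 99] (3 swaps)
Pass 2: [11, 68, 88, 51, 43, 90, 99] (2 swaps)

After 2 passes: [11, 68, 88, 51, 43, 90, 99]


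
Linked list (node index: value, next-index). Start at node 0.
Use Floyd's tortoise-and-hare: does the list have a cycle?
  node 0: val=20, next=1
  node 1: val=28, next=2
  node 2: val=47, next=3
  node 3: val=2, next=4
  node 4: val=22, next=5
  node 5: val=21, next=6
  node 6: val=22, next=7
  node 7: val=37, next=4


Floyd's tortoise (slow, +1) and hare (fast, +2):
  init: slow=0, fast=0
  step 1: slow=1, fast=2
  step 2: slow=2, fast=4
  step 3: slow=3, fast=6
  step 4: slow=4, fast=4
  slow == fast at node 4: cycle detected

Cycle: yes


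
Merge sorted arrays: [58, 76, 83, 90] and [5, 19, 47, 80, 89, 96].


Take 5 from B
Take 19 from B
Take 47 from B
Take 58 from A
Take 76 from A
Take 80 from B
Take 83 from A
Take 89 from B
Take 90 from A

Merged: [5, 19, 47, 58, 76, 80, 83, 89, 90, 96]


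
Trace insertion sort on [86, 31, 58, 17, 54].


Initial: [86, 31, 58, 17, 54]
Insert 31: [31, 86, 58, 17, 54]
Insert 58: [31, 58, 86, 17, 54]
Insert 17: [17, 31, 58, 86, 54]
Insert 54: [17, 31, 54, 58, 86]

Sorted: [17, 31, 54, 58, 86]


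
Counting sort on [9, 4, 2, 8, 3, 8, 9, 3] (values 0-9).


Input: [9, 4, 2, 8, 3, 8, 9, 3]
Counts: [0, 0, 1, 2, 1, 0, 0, 0, 2, 2]

Sorted: [2, 3, 3, 4, 8, 8, 9, 9]


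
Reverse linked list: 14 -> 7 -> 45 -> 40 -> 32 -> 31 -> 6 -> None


Step 1: curr=14, set curr.next=prev(None) | reversed so far: 14
Step 2: curr=7, set curr.next=prev(14) | reversed so far: 7 -> 14
Step 3: curr=45, set curr.next=prev(7) | reversed so far: 45 -> 7 -> 14
Step 4: curr=40, set curr.next=prev(45) | reversed so far: 40 -> 45 -> 7 -> 14
Step 5: curr=32, set curr.next=prev(40) | reversed so far: 32 -> 40 -> 45 -> 7 -> 14
Step 6: curr=31, set curr.next=prev(32) | reversed so far: 31 -> 32 -> 40 -> 45 -> 7 -> 14
Step 7: curr=6, set curr.next=prev(31) | reversed so far: 6 -> 31 -> 32 -> 40 -> 45 -> 7 -> 14

6 -> 31 -> 32 -> 40 -> 45 -> 7 -> 14 -> None


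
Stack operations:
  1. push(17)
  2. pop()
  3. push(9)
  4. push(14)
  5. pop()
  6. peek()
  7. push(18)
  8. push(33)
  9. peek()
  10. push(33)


push(17) -> [17]
pop()->17, []
push(9) -> [9]
push(14) -> [9, 14]
pop()->14, [9]
peek()->9
push(18) -> [9, 18]
push(33) -> [9, 18, 33]
peek()->33
push(33) -> [9, 18, 33, 33]

Final stack: [9, 18, 33, 33]


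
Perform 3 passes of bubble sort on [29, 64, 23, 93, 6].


Initial: [29, 64, 23, 93, 6]
Pass 1: [29, 23, 64, 6, 93] (2 swaps)
Pass 2: [23, 29, 6, 64, 93] (2 swaps)
Pass 3: [23, 6, 29, 64, 93] (1 swaps)

After 3 passes: [23, 6, 29, 64, 93]


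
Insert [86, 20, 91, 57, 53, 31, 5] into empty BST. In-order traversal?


Insert 86: root
Insert 20: L from 86
Insert 91: R from 86
Insert 57: L from 86 -> R from 20
Insert 53: L from 86 -> R from 20 -> L from 57
Insert 31: L from 86 -> R from 20 -> L from 57 -> L from 53
Insert 5: L from 86 -> L from 20

In-order: [5, 20, 31, 53, 57, 86, 91]


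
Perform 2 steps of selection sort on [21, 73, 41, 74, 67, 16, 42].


Initial: [21, 73, 41, 74, 67, 16, 42]
Step 1: min=16 at 5
  Swap: [16, 73, 41, 74, 67, 21, 42]
Step 2: min=21 at 5
  Swap: [16, 21, 41, 74, 67, 73, 42]

After 2 steps: [16, 21, 41, 74, 67, 73, 42]


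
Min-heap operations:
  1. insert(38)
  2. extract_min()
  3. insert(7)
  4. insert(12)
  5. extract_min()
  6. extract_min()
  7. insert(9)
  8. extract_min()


insert(38) -> [38]
extract_min()->38, []
insert(7) -> [7]
insert(12) -> [7, 12]
extract_min()->7, [12]
extract_min()->12, []
insert(9) -> [9]
extract_min()->9, []

Final heap: []


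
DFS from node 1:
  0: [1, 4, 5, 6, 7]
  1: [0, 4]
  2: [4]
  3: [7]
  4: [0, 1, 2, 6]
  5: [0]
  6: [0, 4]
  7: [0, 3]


Visit 1, push [4, 0]
Visit 0, push [7, 6, 5, 4]
Visit 4, push [6, 2]
Visit 2, push []
Visit 6, push []
Visit 5, push []
Visit 7, push [3]
Visit 3, push []

DFS order: [1, 0, 4, 2, 6, 5, 7, 3]


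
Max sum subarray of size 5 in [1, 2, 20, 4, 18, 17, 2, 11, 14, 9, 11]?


[0:5]: 45
[1:6]: 61
[2:7]: 61
[3:8]: 52
[4:9]: 62
[5:10]: 53
[6:11]: 47

Max: 62 at [4:9]


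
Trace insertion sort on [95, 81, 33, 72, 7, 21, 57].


Initial: [95, 81, 33, 72, 7, 21, 57]
Insert 81: [81, 95, 33, 72, 7, 21, 57]
Insert 33: [33, 81, 95, 72, 7, 21, 57]
Insert 72: [33, 72, 81, 95, 7, 21, 57]
Insert 7: [7, 33, 72, 81, 95, 21, 57]
Insert 21: [7, 21, 33, 72, 81, 95, 57]
Insert 57: [7, 21, 33, 57, 72, 81, 95]

Sorted: [7, 21, 33, 57, 72, 81, 95]


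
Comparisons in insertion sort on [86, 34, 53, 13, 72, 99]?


Algorithm: insertion sort
Input: [86, 34, 53, 13, 72, 99]
Sorted: [13, 34, 53, 72, 86, 99]

9


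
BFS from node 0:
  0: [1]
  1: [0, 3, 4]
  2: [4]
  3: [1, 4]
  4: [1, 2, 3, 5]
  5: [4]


Visit 0, enqueue [1]
Visit 1, enqueue [3, 4]
Visit 3, enqueue []
Visit 4, enqueue [2, 5]
Visit 2, enqueue []
Visit 5, enqueue []

BFS order: [0, 1, 3, 4, 2, 5]


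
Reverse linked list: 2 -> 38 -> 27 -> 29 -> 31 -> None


Step 1: curr=2, set curr.next=prev(None) | reversed so far: 2
Step 2: curr=38, set curr.next=prev(2) | reversed so far: 38 -> 2
Step 3: curr=27, set curr.next=prev(38) | reversed so far: 27 -> 38 -> 2
Step 4: curr=29, set curr.next=prev(27) | reversed so far: 29 -> 27 -> 38 -> 2
Step 5: curr=31, set curr.next=prev(29) | reversed so far: 31 -> 29 -> 27 -> 38 -> 2

31 -> 29 -> 27 -> 38 -> 2 -> None


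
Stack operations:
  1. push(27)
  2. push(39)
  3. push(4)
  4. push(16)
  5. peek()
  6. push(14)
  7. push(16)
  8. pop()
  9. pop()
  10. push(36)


push(27) -> [27]
push(39) -> [27, 39]
push(4) -> [27, 39, 4]
push(16) -> [27, 39, 4, 16]
peek()->16
push(14) -> [27, 39, 4, 16, 14]
push(16) -> [27, 39, 4, 16, 14, 16]
pop()->16, [27, 39, 4, 16, 14]
pop()->14, [27, 39, 4, 16]
push(36) -> [27, 39, 4, 16, 36]

Final stack: [27, 39, 4, 16, 36]


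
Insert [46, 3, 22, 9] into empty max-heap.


Insert 46: [46]
Insert 3: [46, 3]
Insert 22: [46, 3, 22]
Insert 9: [46, 9, 22, 3]

Final heap: [46, 9, 22, 3]


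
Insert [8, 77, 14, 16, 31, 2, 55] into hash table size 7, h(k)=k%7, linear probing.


Insert 8: h=1 -> slot 1
Insert 77: h=0 -> slot 0
Insert 14: h=0, 2 probes -> slot 2
Insert 16: h=2, 1 probes -> slot 3
Insert 31: h=3, 1 probes -> slot 4
Insert 2: h=2, 3 probes -> slot 5
Insert 55: h=6 -> slot 6

Table: [77, 8, 14, 16, 31, 2, 55]


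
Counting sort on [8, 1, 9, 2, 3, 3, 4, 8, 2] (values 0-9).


Input: [8, 1, 9, 2, 3, 3, 4, 8, 2]
Counts: [0, 1, 2, 2, 1, 0, 0, 0, 2, 1]

Sorted: [1, 2, 2, 3, 3, 4, 8, 8, 9]


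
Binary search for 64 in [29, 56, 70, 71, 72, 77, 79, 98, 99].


Step 1: lo=0, hi=8, mid=4, val=72
Step 2: lo=0, hi=3, mid=1, val=56
Step 3: lo=2, hi=3, mid=2, val=70

Not found


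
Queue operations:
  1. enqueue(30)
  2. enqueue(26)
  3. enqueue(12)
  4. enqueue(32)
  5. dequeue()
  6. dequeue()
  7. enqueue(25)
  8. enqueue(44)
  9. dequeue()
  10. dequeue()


enqueue(30) -> [30]
enqueue(26) -> [30, 26]
enqueue(12) -> [30, 26, 12]
enqueue(32) -> [30, 26, 12, 32]
dequeue()->30, [26, 12, 32]
dequeue()->26, [12, 32]
enqueue(25) -> [12, 32, 25]
enqueue(44) -> [12, 32, 25, 44]
dequeue()->12, [32, 25, 44]
dequeue()->32, [25, 44]

Final queue: [25, 44]


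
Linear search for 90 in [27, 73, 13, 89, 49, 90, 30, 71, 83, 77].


i=0: 27!=90
i=1: 73!=90
i=2: 13!=90
i=3: 89!=90
i=4: 49!=90
i=5: 90==90 found!

Found at 5, 6 comps


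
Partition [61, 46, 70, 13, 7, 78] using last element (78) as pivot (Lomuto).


Pivot: 78
  61 <= 78: advance i (no swap)
  46 <= 78: advance i (no swap)
  70 <= 78: advance i (no swap)
  13 <= 78: advance i (no swap)
  7 <= 78: advance i (no swap)
Place pivot at 5: [61, 46, 70, 13, 7, 78]

Partitioned: [61, 46, 70, 13, 7, 78]


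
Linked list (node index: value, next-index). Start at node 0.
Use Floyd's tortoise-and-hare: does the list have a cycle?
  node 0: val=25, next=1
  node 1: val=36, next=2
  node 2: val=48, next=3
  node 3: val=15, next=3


Floyd's tortoise (slow, +1) and hare (fast, +2):
  init: slow=0, fast=0
  step 1: slow=1, fast=2
  step 2: slow=2, fast=3
  step 3: slow=3, fast=3
  slow == fast at node 3: cycle detected

Cycle: yes


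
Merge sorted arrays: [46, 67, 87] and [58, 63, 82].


Take 46 from A
Take 58 from B
Take 63 from B
Take 67 from A
Take 82 from B

Merged: [46, 58, 63, 67, 82, 87]
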